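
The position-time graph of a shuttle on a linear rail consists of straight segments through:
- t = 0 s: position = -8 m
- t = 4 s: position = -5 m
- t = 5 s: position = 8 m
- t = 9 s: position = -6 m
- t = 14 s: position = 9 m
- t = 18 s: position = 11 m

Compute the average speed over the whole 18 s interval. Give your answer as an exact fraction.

47/18 m/s

Average speed = (total path length)/(elapsed time); on a piecewise-linear x-t graph the path length is Σ|Δx|.
0–4 s: |Δx| = |-5 − -8| = 3 m
4–5 s: |Δx| = |8 − -5| = 13 m
5–9 s: |Δx| = |-6 − 8| = 14 m
9–14 s: |Δx| = |9 − -6| = 15 m
14–18 s: |Δx| = |11 − 9| = 2 m
Total path = 47 m; average speed = 47/18 = 47/18 m/s.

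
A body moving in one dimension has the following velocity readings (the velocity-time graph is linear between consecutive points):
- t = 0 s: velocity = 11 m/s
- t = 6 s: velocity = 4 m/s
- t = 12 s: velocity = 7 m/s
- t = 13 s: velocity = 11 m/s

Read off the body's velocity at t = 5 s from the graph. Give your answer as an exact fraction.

31/6 m/s

On 0–6 s the graph is linear from 11 to 4 m/s: v(5) = 11 + (4 − 11)·(5 − 0)/(6 − 0) = 31/6 m/s.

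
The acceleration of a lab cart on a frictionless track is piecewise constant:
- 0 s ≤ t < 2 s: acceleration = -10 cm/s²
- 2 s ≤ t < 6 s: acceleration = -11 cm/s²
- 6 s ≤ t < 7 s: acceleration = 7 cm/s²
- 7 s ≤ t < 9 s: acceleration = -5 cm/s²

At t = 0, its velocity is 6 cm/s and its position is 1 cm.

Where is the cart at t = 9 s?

On each constant-a segment, Δv = aΔt and Δx = v₀Δt + ½aΔt²; chain segment to segment.
0–2 s: v starts 6 cm/s; Δx = 6·2 + ½·-10·2² = -8 cm; v ends -14 cm/s.
2–6 s: v starts -14 cm/s; Δx = -14·4 + ½·-11·4² = -144 cm; v ends -58 cm/s.
6–7 s: v starts -58 cm/s; Δx = -58·1 + ½·7·1² = -54.5 cm; v ends -51 cm/s.
7–9 s: v starts -51 cm/s; Δx = -51·2 + ½·-5·2² = -112 cm; v ends -61 cm/s.
x(9) = 1 + Σ Δx = -317.5 cm.

-317.5 cm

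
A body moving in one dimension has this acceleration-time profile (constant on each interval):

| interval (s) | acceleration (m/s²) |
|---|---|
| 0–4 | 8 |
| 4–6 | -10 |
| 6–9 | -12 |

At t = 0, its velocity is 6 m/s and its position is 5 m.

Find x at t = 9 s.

On each constant-a segment, Δv = aΔt and Δx = v₀Δt + ½aΔt²; chain segment to segment.
0–4 s: v starts 6 m/s; Δx = 6·4 + ½·8·4² = 88 m; v ends 38 m/s.
4–6 s: v starts 38 m/s; Δx = 38·2 + ½·-10·2² = 56 m; v ends 18 m/s.
6–9 s: v starts 18 m/s; Δx = 18·3 + ½·-12·3² = 0 m; v ends -18 m/s.
x(9) = 5 + Σ Δx = 149 m.

149 m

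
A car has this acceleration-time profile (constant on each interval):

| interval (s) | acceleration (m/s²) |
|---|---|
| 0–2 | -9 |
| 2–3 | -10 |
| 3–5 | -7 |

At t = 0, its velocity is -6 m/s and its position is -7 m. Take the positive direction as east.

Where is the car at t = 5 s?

-148 m

On each constant-a segment, Δv = aΔt and Δx = v₀Δt + ½aΔt²; chain segment to segment.
0–2 s: v starts -6 m/s; Δx = -6·2 + ½·-9·2² = -30 m; v ends -24 m/s.
2–3 s: v starts -24 m/s; Δx = -24·1 + ½·-10·1² = -29 m; v ends -34 m/s.
3–5 s: v starts -34 m/s; Δx = -34·2 + ½·-7·2² = -82 m; v ends -48 m/s.
x(5) = -7 + Σ Δx = -148 m.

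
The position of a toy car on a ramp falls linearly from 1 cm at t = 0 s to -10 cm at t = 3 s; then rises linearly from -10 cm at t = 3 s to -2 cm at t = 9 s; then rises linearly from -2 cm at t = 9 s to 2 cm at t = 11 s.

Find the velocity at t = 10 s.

Velocity is the slope of the x-t graph on 9–11 s: (2 − -2)/(11 − 9) = 2 cm/s.

2 cm/s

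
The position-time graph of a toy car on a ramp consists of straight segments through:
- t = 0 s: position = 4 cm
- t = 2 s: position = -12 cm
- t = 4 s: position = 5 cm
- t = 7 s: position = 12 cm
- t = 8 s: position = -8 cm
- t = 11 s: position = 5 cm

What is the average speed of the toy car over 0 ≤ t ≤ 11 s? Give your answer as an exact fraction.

73/11 cm/s

Average speed = (total path length)/(elapsed time); on a piecewise-linear x-t graph the path length is Σ|Δx|.
0–2 s: |Δx| = |-12 − 4| = 16 cm
2–4 s: |Δx| = |5 − -12| = 17 cm
4–7 s: |Δx| = |12 − 5| = 7 cm
7–8 s: |Δx| = |-8 − 12| = 20 cm
8–11 s: |Δx| = |5 − -8| = 13 cm
Total path = 73 cm; average speed = 73/11 = 73/11 cm/s.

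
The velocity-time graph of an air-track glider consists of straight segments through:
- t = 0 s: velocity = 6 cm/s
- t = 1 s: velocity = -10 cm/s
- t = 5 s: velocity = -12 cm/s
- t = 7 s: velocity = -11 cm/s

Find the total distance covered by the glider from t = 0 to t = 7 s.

71.25 cm

Total distance travelled is ∫|v| dt — sum the magnitudes of each area piece.
0–1 s: v = 0 at t = 0.375 s; triangle areas 1.125 + 3.125 = 4.25 cm
1–5 s: |½(-10 + -12)(4)| = 44 cm
5–7 s: |½(-12 + -11)(2)| = 23 cm
Total distance = 71.25 cm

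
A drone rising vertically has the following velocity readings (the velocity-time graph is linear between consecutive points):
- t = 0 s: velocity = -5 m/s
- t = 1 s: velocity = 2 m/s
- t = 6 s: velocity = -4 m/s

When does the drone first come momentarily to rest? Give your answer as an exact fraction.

t = 5/7 s

v changes sign on 0–1 s (from -5 to 2); the graph is linear there, so v = 0 at t = 0 + (5)·(1 − 0)/(2 − -5) = 5/7 s.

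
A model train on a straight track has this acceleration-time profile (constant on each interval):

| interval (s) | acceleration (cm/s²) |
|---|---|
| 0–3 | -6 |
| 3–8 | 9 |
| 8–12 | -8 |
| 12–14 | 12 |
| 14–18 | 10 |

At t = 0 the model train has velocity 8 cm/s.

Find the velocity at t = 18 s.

67 cm/s

Δv equals the area under the a-t graph; then v = v₀ + Δv.
0–3 s: -6 × 3 = -18 cm/s
3–8 s: 9 × 5 = 45 cm/s
8–12 s: -8 × 4 = -32 cm/s
12–14 s: 12 × 2 = 24 cm/s
14–18 s: 10 × 4 = 40 cm/s
Δv = 59 cm/s, so v(18) = 8 + (59) = 67 cm/s.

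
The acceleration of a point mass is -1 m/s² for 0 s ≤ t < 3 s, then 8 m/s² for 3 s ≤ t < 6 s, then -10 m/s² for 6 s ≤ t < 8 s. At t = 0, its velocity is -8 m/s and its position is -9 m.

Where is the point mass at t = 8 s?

-28.5 m

On each constant-a segment, Δv = aΔt and Δx = v₀Δt + ½aΔt²; chain segment to segment.
0–3 s: v starts -8 m/s; Δx = -8·3 + ½·-1·3² = -28.5 m; v ends -11 m/s.
3–6 s: v starts -11 m/s; Δx = -11·3 + ½·8·3² = 3 m; v ends 13 m/s.
6–8 s: v starts 13 m/s; Δx = 13·2 + ½·-10·2² = 6 m; v ends -7 m/s.
x(8) = -9 + Σ Δx = -28.5 m.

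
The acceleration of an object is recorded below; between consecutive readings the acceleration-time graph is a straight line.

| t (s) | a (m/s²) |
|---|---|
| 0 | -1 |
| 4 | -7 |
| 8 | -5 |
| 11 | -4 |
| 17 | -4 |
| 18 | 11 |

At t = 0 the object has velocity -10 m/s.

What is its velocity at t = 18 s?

-84 m/s

Δv equals the area under the a-t graph; then v = v₀ + Δv.
0–4 s: ½(-1 + -7)(4) = -16 m/s
4–8 s: ½(-7 + -5)(4) = -24 m/s
8–11 s: ½(-5 + -4)(3) = -13.5 m/s
11–17 s: -4 × 6 = -24 m/s
17–18 s: ½(-4 + 11)(1) = 3.5 m/s
Δv = -74 m/s, so v(18) = -10 + (-74) = -84 m/s.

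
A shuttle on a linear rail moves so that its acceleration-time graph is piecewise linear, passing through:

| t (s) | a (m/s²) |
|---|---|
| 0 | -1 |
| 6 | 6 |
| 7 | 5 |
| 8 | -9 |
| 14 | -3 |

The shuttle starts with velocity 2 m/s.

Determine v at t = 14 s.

-15.5 m/s

Δv equals the area under the a-t graph; then v = v₀ + Δv.
0–6 s: ½(-1 + 6)(6) = 15 m/s
6–7 s: ½(6 + 5)(1) = 5.5 m/s
7–8 s: ½(5 + -9)(1) = -2 m/s
8–14 s: ½(-9 + -3)(6) = -36 m/s
Δv = -17.5 m/s, so v(14) = 2 + (-17.5) = -15.5 m/s.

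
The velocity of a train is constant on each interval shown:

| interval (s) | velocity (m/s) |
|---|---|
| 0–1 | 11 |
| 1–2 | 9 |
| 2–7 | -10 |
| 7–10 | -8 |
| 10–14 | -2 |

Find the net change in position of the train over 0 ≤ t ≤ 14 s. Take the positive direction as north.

Net displacement equals the area under the velocity-time graph (areas below the axis count negative).
0–1 s: 11 × 1 = 11 m
1–2 s: 9 × 1 = 9 m
2–7 s: -10 × 5 = -50 m
7–10 s: -8 × 3 = -24 m
10–14 s: -2 × 4 = -8 m
Net displacement = -62 m

-62 m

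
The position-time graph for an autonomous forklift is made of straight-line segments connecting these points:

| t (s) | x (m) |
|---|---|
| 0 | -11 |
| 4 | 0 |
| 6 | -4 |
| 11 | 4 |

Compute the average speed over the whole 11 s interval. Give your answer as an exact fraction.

23/11 m/s

Average speed = (total path length)/(elapsed time); on a piecewise-linear x-t graph the path length is Σ|Δx|.
0–4 s: |Δx| = |0 − -11| = 11 m
4–6 s: |Δx| = |-4 − 0| = 4 m
6–11 s: |Δx| = |4 − -4| = 8 m
Total path = 23 m; average speed = 23/11 = 23/11 m/s.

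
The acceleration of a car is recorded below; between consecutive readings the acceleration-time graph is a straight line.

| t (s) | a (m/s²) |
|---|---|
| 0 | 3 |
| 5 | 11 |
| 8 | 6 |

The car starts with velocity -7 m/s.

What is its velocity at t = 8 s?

Δv equals the area under the a-t graph; then v = v₀ + Δv.
0–5 s: ½(3 + 11)(5) = 35 m/s
5–8 s: ½(11 + 6)(3) = 25.5 m/s
Δv = 60.5 m/s, so v(8) = -7 + (60.5) = 53.5 m/s.

53.5 m/s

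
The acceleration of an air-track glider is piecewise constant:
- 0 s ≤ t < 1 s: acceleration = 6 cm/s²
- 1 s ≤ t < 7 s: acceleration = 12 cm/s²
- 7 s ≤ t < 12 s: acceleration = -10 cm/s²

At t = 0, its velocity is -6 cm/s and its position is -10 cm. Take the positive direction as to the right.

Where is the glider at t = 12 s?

438 cm

On each constant-a segment, Δv = aΔt and Δx = v₀Δt + ½aΔt²; chain segment to segment.
0–1 s: v starts -6 cm/s; Δx = -6·1 + ½·6·1² = -3 cm; v ends 0 cm/s.
1–7 s: v starts 0 cm/s; Δx = 0·6 + ½·12·6² = 216 cm; v ends 72 cm/s.
7–12 s: v starts 72 cm/s; Δx = 72·5 + ½·-10·5² = 235 cm; v ends 22 cm/s.
x(12) = -10 + Σ Δx = 438 cm.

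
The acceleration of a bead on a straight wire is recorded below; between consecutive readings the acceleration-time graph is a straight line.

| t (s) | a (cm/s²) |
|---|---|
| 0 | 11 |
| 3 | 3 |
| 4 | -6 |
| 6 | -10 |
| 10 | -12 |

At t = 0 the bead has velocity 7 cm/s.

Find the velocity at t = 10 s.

Δv equals the area under the a-t graph; then v = v₀ + Δv.
0–3 s: ½(11 + 3)(3) = 21 cm/s
3–4 s: ½(3 + -6)(1) = -1.5 cm/s
4–6 s: ½(-6 + -10)(2) = -16 cm/s
6–10 s: ½(-10 + -12)(4) = -44 cm/s
Δv = -40.5 cm/s, so v(10) = 7 + (-40.5) = -33.5 cm/s.

-33.5 cm/s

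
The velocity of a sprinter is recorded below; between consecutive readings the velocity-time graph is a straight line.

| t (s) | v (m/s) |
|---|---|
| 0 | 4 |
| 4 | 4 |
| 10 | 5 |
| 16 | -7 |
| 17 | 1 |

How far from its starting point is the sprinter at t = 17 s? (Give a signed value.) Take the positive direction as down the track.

34 m

Net displacement equals the area under the velocity-time graph (areas below the axis count negative).
0–4 s: 4 × 4 = 16 m
4–10 s: ½(4 + 5)(6) = 27 m
10–16 s: ½(5 + -7)(6) = -6 m
16–17 s: ½(-7 + 1)(1) = -3 m
Net displacement = 34 m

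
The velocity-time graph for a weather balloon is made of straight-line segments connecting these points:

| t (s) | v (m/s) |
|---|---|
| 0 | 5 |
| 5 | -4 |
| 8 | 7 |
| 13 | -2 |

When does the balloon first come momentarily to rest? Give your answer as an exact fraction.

t = 25/9 s

v changes sign on 0–5 s (from 5 to -4); the graph is linear there, so v = 0 at t = 0 + (-5)·(5 − 0)/(-4 − 5) = 25/9 s.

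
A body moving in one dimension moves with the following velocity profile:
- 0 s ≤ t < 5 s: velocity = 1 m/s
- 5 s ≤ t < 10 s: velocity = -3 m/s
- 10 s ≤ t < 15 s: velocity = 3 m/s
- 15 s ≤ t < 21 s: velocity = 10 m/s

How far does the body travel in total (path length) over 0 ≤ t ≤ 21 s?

95 m

Total distance travelled is ∫|v| dt — sum the magnitudes of each area piece.
0–5 s: |1| × 5 = 5 m
5–10 s: |-3| × 5 = 15 m
10–15 s: |3| × 5 = 15 m
15–21 s: |10| × 6 = 60 m
Total distance = 95 m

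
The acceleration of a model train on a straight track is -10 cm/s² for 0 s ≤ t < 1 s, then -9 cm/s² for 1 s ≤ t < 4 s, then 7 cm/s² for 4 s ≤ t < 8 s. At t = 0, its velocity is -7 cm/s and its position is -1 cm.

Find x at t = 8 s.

On each constant-a segment, Δv = aΔt and Δx = v₀Δt + ½aΔt²; chain segment to segment.
0–1 s: v starts -7 cm/s; Δx = -7·1 + ½·-10·1² = -12 cm; v ends -17 cm/s.
1–4 s: v starts -17 cm/s; Δx = -17·3 + ½·-9·3² = -91.5 cm; v ends -44 cm/s.
4–8 s: v starts -44 cm/s; Δx = -44·4 + ½·7·4² = -120 cm; v ends -16 cm/s.
x(8) = -1 + Σ Δx = -224.5 cm.

-224.5 cm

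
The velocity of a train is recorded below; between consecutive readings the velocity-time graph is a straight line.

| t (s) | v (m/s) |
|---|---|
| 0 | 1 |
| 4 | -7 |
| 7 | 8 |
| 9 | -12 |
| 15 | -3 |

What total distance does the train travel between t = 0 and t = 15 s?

Total distance travelled is ∫|v| dt — sum the magnitudes of each area piece.
0–4 s: v = 0 at t = 0.5 s; triangle areas 0.25 + 12.25 = 12.5 m
4–7 s: v = 0 at t = 5.4 s; triangle areas 4.9 + 6.4 = 11.3 m
7–9 s: v = 0 at t = 7.8 s; triangle areas 3.2 + 7.2 = 10.4 m
9–15 s: |½(-12 + -3)(6)| = 45 m
Total distance = 79.2 m

79.2 m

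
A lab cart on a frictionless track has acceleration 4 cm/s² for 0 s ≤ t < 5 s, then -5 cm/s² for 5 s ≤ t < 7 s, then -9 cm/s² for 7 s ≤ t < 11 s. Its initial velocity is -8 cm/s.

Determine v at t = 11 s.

-34 cm/s

Δv equals the area under the a-t graph; then v = v₀ + Δv.
0–5 s: 4 × 5 = 20 cm/s
5–7 s: -5 × 2 = -10 cm/s
7–11 s: -9 × 4 = -36 cm/s
Δv = -26 cm/s, so v(11) = -8 + (-26) = -34 cm/s.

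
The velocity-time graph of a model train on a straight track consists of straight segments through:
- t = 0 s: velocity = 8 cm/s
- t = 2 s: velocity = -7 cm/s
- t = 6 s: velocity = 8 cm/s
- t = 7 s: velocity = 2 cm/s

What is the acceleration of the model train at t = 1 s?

Acceleration is the slope of the v-t graph on 0–2 s: (-7 − 8)/(2 − 0) = -7.5 cm/s².

-7.5 cm/s²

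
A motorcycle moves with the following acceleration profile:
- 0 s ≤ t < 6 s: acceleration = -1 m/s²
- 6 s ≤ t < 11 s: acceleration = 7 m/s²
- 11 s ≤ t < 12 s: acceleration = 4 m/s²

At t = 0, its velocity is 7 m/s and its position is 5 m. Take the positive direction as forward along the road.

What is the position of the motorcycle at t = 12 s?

On each constant-a segment, Δv = aΔt and Δx = v₀Δt + ½aΔt²; chain segment to segment.
0–6 s: v starts 7 m/s; Δx = 7·6 + ½·-1·6² = 24 m; v ends 1 m/s.
6–11 s: v starts 1 m/s; Δx = 1·5 + ½·7·5² = 92.5 m; v ends 36 m/s.
11–12 s: v starts 36 m/s; Δx = 36·1 + ½·4·1² = 38 m; v ends 40 m/s.
x(12) = 5 + Σ Δx = 159.5 m.

159.5 m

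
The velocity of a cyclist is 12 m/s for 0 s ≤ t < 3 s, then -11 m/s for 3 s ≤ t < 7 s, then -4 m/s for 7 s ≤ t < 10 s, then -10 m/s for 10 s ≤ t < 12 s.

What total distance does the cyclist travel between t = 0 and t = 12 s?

Total distance travelled is ∫|v| dt — sum the magnitudes of each area piece.
0–3 s: |12| × 3 = 36 m
3–7 s: |-11| × 4 = 44 m
7–10 s: |-4| × 3 = 12 m
10–12 s: |-10| × 2 = 20 m
Total distance = 112 m

112 m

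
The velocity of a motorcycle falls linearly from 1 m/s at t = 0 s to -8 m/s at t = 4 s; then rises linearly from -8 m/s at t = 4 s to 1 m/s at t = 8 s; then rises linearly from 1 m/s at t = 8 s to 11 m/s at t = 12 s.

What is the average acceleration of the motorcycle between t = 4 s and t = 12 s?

2.375 m/s²

Average acceleration = Δv/Δt = (11 − -8)/(12 − 4) = 2.375 m/s².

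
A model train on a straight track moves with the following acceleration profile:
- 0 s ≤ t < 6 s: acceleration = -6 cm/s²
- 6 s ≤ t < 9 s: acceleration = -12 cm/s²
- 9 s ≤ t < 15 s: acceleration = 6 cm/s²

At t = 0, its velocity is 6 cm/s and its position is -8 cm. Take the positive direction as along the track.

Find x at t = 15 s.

On each constant-a segment, Δv = aΔt and Δx = v₀Δt + ½aΔt²; chain segment to segment.
0–6 s: v starts 6 cm/s; Δx = 6·6 + ½·-6·6² = -72 cm; v ends -30 cm/s.
6–9 s: v starts -30 cm/s; Δx = -30·3 + ½·-12·3² = -144 cm; v ends -66 cm/s.
9–15 s: v starts -66 cm/s; Δx = -66·6 + ½·6·6² = -288 cm; v ends -30 cm/s.
x(15) = -8 + Σ Δx = -512 cm.

-512 cm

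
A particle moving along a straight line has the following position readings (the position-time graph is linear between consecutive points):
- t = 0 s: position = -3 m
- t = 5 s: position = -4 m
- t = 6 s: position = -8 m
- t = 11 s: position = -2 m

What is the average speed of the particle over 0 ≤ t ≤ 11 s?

Average speed = (total path length)/(elapsed time); on a piecewise-linear x-t graph the path length is Σ|Δx|.
0–5 s: |Δx| = |-4 − -3| = 1 m
5–6 s: |Δx| = |-8 − -4| = 4 m
6–11 s: |Δx| = |-2 − -8| = 6 m
Total path = 11 m; average speed = 11/11 = 1 m/s.

1 m/s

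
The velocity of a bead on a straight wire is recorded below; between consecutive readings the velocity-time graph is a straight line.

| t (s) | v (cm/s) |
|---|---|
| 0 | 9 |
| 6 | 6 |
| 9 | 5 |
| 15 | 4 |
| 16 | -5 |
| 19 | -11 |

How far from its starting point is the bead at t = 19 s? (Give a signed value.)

Displacement is the signed area under the v-t curve.
0–6 s: ½(9 + 6)(6) = 45 cm
6–9 s: ½(6 + 5)(3) = 16.5 cm
9–15 s: ½(5 + 4)(6) = 27 cm
15–16 s: ½(4 + -5)(1) = -0.5 cm
16–19 s: ½(-5 + -11)(3) = -24 cm
Net displacement = 64 cm

64 cm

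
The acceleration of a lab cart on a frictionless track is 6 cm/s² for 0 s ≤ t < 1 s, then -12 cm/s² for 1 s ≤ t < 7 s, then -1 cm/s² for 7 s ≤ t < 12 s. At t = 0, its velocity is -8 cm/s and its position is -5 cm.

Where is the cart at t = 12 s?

On each constant-a segment, Δv = aΔt and Δx = v₀Δt + ½aΔt²; chain segment to segment.
0–1 s: v starts -8 cm/s; Δx = -8·1 + ½·6·1² = -5 cm; v ends -2 cm/s.
1–7 s: v starts -2 cm/s; Δx = -2·6 + ½·-12·6² = -228 cm; v ends -74 cm/s.
7–12 s: v starts -74 cm/s; Δx = -74·5 + ½·-1·5² = -382.5 cm; v ends -79 cm/s.
x(12) = -5 + Σ Δx = -620.5 cm.

-620.5 cm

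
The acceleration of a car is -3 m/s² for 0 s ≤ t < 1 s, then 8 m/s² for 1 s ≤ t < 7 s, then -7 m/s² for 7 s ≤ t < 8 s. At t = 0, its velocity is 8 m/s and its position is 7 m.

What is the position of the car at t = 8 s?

On each constant-a segment, Δv = aΔt and Δx = v₀Δt + ½aΔt²; chain segment to segment.
0–1 s: v starts 8 m/s; Δx = 8·1 + ½·-3·1² = 6.5 m; v ends 5 m/s.
1–7 s: v starts 5 m/s; Δx = 5·6 + ½·8·6² = 174 m; v ends 53 m/s.
7–8 s: v starts 53 m/s; Δx = 53·1 + ½·-7·1² = 49.5 m; v ends 46 m/s.
x(8) = 7 + Σ Δx = 237 m.

237 m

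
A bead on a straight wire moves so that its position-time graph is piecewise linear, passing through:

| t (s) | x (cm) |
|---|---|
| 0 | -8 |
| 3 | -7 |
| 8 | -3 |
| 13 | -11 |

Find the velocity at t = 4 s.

0.8 cm/s

Velocity is the slope of the x-t graph on 3–8 s: (-3 − -7)/(8 − 3) = 0.8 cm/s.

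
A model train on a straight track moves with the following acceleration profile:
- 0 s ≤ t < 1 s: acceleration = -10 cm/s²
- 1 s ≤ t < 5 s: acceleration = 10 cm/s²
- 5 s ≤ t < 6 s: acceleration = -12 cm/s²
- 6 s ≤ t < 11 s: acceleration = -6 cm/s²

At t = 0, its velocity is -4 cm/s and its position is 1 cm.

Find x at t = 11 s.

31 cm

On each constant-a segment, Δv = aΔt and Δx = v₀Δt + ½aΔt²; chain segment to segment.
0–1 s: v starts -4 cm/s; Δx = -4·1 + ½·-10·1² = -9 cm; v ends -14 cm/s.
1–5 s: v starts -14 cm/s; Δx = -14·4 + ½·10·4² = 24 cm; v ends 26 cm/s.
5–6 s: v starts 26 cm/s; Δx = 26·1 + ½·-12·1² = 20 cm; v ends 14 cm/s.
6–11 s: v starts 14 cm/s; Δx = 14·5 + ½·-6·5² = -5 cm; v ends -16 cm/s.
x(11) = 1 + Σ Δx = 31 cm.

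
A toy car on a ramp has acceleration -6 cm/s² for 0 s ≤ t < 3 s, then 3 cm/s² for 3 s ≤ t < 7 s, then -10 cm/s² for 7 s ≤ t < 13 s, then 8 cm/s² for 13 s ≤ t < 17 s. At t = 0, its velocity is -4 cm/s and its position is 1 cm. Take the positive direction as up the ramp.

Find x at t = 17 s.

On each constant-a segment, Δv = aΔt and Δx = v₀Δt + ½aΔt²; chain segment to segment.
0–3 s: v starts -4 cm/s; Δx = -4·3 + ½·-6·3² = -39 cm; v ends -22 cm/s.
3–7 s: v starts -22 cm/s; Δx = -22·4 + ½·3·4² = -64 cm; v ends -10 cm/s.
7–13 s: v starts -10 cm/s; Δx = -10·6 + ½·-10·6² = -240 cm; v ends -70 cm/s.
13–17 s: v starts -70 cm/s; Δx = -70·4 + ½·8·4² = -216 cm; v ends -38 cm/s.
x(17) = 1 + Σ Δx = -558 cm.

-558 cm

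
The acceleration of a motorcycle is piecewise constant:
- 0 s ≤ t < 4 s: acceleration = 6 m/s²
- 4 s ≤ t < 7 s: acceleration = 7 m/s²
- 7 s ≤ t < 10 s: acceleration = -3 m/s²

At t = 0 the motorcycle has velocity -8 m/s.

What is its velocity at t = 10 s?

Δv equals the area under the a-t graph; then v = v₀ + Δv.
0–4 s: 6 × 4 = 24 m/s
4–7 s: 7 × 3 = 21 m/s
7–10 s: -3 × 3 = -9 m/s
Δv = 36 m/s, so v(10) = -8 + (36) = 28 m/s.

28 m/s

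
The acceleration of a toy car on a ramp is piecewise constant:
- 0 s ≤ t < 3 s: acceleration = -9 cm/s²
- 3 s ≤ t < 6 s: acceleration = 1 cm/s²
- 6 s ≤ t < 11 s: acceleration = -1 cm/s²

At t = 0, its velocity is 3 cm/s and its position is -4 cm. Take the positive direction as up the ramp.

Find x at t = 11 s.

-220.5 cm

On each constant-a segment, Δv = aΔt and Δx = v₀Δt + ½aΔt²; chain segment to segment.
0–3 s: v starts 3 cm/s; Δx = 3·3 + ½·-9·3² = -31.5 cm; v ends -24 cm/s.
3–6 s: v starts -24 cm/s; Δx = -24·3 + ½·1·3² = -67.5 cm; v ends -21 cm/s.
6–11 s: v starts -21 cm/s; Δx = -21·5 + ½·-1·5² = -117.5 cm; v ends -26 cm/s.
x(11) = -4 + Σ Δx = -220.5 cm.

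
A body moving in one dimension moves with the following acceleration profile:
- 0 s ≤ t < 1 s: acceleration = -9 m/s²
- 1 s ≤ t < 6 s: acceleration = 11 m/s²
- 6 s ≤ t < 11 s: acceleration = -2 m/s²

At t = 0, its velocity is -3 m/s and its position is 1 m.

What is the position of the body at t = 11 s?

261 m

On each constant-a segment, Δv = aΔt and Δx = v₀Δt + ½aΔt²; chain segment to segment.
0–1 s: v starts -3 m/s; Δx = -3·1 + ½·-9·1² = -7.5 m; v ends -12 m/s.
1–6 s: v starts -12 m/s; Δx = -12·5 + ½·11·5² = 77.5 m; v ends 43 m/s.
6–11 s: v starts 43 m/s; Δx = 43·5 + ½·-2·5² = 190 m; v ends 33 m/s.
x(11) = 1 + Σ Δx = 261 m.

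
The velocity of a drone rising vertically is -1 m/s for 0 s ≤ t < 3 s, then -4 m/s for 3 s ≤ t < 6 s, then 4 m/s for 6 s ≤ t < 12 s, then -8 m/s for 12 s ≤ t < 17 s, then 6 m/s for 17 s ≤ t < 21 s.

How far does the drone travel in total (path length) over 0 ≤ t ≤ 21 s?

Total distance travelled is ∫|v| dt — sum the magnitudes of each area piece.
0–3 s: |-1| × 3 = 3 m
3–6 s: |-4| × 3 = 12 m
6–12 s: |4| × 6 = 24 m
12–17 s: |-8| × 5 = 40 m
17–21 s: |6| × 4 = 24 m
Total distance = 103 m

103 m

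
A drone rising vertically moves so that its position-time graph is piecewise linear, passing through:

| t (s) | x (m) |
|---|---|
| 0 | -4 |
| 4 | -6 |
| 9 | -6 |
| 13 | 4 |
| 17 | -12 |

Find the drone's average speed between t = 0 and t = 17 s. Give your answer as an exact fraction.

Average speed = (total path length)/(elapsed time); on a piecewise-linear x-t graph the path length is Σ|Δx|.
0–4 s: |Δx| = |-6 − -4| = 2 m
4–9 s: |Δx| = |-6 − -6| = 0 m
9–13 s: |Δx| = |4 − -6| = 10 m
13–17 s: |Δx| = |-12 − 4| = 16 m
Total path = 28 m; average speed = 28/17 = 28/17 m/s.

28/17 m/s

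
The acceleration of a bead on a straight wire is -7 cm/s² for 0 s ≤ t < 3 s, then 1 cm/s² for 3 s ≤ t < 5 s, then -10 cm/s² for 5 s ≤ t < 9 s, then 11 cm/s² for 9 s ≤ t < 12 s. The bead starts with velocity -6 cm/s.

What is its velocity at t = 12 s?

Δv equals the area under the a-t graph; then v = v₀ + Δv.
0–3 s: -7 × 3 = -21 cm/s
3–5 s: 1 × 2 = 2 cm/s
5–9 s: -10 × 4 = -40 cm/s
9–12 s: 11 × 3 = 33 cm/s
Δv = -26 cm/s, so v(12) = -6 + (-26) = -32 cm/s.

-32 cm/s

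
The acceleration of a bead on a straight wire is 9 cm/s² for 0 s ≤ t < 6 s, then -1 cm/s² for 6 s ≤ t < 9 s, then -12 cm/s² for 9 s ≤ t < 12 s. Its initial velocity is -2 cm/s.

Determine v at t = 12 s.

Δv equals the area under the a-t graph; then v = v₀ + Δv.
0–6 s: 9 × 6 = 54 cm/s
6–9 s: -1 × 3 = -3 cm/s
9–12 s: -12 × 3 = -36 cm/s
Δv = 15 cm/s, so v(12) = -2 + (15) = 13 cm/s.

13 cm/s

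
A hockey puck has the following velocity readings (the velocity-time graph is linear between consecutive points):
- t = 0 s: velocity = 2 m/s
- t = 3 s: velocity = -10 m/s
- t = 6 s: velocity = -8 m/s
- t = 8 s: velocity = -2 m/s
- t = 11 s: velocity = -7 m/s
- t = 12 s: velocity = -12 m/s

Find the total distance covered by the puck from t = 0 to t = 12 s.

Distance (not displacement) is the total path length: add the absolute areas under v-t.
0–3 s: v = 0 at t = 0.5 s; triangle areas 0.5 + 12.5 = 13 m
3–6 s: |½(-10 + -8)(3)| = 27 m
6–8 s: |½(-8 + -2)(2)| = 10 m
8–11 s: |½(-2 + -7)(3)| = 13.5 m
11–12 s: |½(-7 + -12)(1)| = 9.5 m
Total distance = 73 m

73 m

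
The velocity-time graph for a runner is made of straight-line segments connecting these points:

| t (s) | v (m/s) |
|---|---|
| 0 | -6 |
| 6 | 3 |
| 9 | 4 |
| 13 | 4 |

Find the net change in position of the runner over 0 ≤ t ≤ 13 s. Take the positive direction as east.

Displacement is the signed area under the v-t curve.
0–6 s: ½(-6 + 3)(6) = -9 m
6–9 s: ½(3 + 4)(3) = 10.5 m
9–13 s: 4 × 4 = 16 m
Net displacement = 17.5 m

17.5 m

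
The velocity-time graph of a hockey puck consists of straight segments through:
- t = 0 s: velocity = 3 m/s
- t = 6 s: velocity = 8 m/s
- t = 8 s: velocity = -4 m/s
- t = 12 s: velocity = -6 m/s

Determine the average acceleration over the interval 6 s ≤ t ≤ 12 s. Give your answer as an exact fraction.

Average acceleration = Δv/Δt = (-6 − 8)/(12 − 6) = -7/3 m/s².

-7/3 m/s²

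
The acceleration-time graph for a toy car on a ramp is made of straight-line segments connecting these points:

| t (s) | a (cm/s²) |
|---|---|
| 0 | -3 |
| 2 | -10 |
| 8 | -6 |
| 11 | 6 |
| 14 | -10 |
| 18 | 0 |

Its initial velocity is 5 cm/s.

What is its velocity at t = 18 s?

-82 cm/s

Δv equals the area under the a-t graph; then v = v₀ + Δv.
0–2 s: ½(-3 + -10)(2) = -13 cm/s
2–8 s: ½(-10 + -6)(6) = -48 cm/s
8–11 s: ½(-6 + 6)(3) = 0 cm/s
11–14 s: ½(6 + -10)(3) = -6 cm/s
14–18 s: ½(-10 + 0)(4) = -20 cm/s
Δv = -87 cm/s, so v(18) = 5 + (-87) = -82 cm/s.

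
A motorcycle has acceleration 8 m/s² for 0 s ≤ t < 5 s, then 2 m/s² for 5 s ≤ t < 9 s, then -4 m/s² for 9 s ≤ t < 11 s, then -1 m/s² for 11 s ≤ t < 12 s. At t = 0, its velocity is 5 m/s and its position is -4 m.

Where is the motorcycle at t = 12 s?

459.5 m

On each constant-a segment, Δv = aΔt and Δx = v₀Δt + ½aΔt²; chain segment to segment.
0–5 s: v starts 5 m/s; Δx = 5·5 + ½·8·5² = 125 m; v ends 45 m/s.
5–9 s: v starts 45 m/s; Δx = 45·4 + ½·2·4² = 196 m; v ends 53 m/s.
9–11 s: v starts 53 m/s; Δx = 53·2 + ½·-4·2² = 98 m; v ends 45 m/s.
11–12 s: v starts 45 m/s; Δx = 45·1 + ½·-1·1² = 44.5 m; v ends 44 m/s.
x(12) = -4 + Σ Δx = 459.5 m.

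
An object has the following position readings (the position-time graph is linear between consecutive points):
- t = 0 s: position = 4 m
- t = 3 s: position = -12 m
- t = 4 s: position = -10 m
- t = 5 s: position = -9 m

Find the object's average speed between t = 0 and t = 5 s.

3.8 m/s

Average speed = (total path length)/(elapsed time); on a piecewise-linear x-t graph the path length is Σ|Δx|.
0–3 s: |Δx| = |-12 − 4| = 16 m
3–4 s: |Δx| = |-10 − -12| = 2 m
4–5 s: |Δx| = |-9 − -10| = 1 m
Total path = 19 m; average speed = 19/5 = 3.8 m/s.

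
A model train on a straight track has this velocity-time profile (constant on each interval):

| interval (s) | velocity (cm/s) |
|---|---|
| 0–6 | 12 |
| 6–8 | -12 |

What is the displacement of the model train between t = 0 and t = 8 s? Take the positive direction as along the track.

Displacement is the signed area under the v-t curve.
0–6 s: 12 × 6 = 72 cm
6–8 s: -12 × 2 = -24 cm
Net displacement = 48 cm

48 cm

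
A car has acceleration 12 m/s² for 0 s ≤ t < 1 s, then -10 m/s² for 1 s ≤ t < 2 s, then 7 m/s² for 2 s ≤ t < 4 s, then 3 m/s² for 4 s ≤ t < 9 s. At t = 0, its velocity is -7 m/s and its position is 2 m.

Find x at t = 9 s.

87.5 m

On each constant-a segment, Δv = aΔt and Δx = v₀Δt + ½aΔt²; chain segment to segment.
0–1 s: v starts -7 m/s; Δx = -7·1 + ½·12·1² = -1 m; v ends 5 m/s.
1–2 s: v starts 5 m/s; Δx = 5·1 + ½·-10·1² = 0 m; v ends -5 m/s.
2–4 s: v starts -5 m/s; Δx = -5·2 + ½·7·2² = 4 m; v ends 9 m/s.
4–9 s: v starts 9 m/s; Δx = 9·5 + ½·3·5² = 82.5 m; v ends 24 m/s.
x(9) = 2 + Σ Δx = 87.5 m.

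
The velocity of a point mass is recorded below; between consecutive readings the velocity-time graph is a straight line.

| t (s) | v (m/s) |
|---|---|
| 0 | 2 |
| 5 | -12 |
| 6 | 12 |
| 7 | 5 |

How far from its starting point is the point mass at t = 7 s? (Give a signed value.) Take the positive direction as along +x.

-16.5 m

Displacement is the signed area under the v-t curve.
0–5 s: ½(2 + -12)(5) = -25 m
5–6 s: ½(-12 + 12)(1) = 0 m
6–7 s: ½(12 + 5)(1) = 8.5 m
Net displacement = -16.5 m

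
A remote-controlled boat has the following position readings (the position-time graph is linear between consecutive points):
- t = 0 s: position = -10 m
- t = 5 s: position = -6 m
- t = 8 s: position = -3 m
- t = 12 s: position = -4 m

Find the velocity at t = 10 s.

Velocity is the slope of the x-t graph on 8–12 s: (-4 − -3)/(12 − 8) = -0.25 m/s.

-0.25 m/s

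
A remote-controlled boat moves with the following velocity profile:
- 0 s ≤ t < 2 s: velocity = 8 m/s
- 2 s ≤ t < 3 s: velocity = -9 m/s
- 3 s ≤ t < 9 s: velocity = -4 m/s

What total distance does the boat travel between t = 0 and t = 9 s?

49 m

Total distance travelled is ∫|v| dt — sum the magnitudes of each area piece.
0–2 s: |8| × 2 = 16 m
2–3 s: |-9| × 1 = 9 m
3–9 s: |-4| × 6 = 24 m
Total distance = 49 m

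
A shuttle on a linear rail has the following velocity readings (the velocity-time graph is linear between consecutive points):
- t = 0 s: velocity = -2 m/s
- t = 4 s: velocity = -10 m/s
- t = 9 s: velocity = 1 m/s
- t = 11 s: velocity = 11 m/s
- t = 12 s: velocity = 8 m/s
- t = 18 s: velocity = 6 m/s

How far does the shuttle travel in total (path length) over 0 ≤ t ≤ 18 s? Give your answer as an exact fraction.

Total distance travelled is ∫|v| dt — sum the magnitudes of each area piece.
0–4 s: |½(-2 + -10)(4)| = 24 m
4–9 s: v = 0 at t = 94/11 s; triangle areas 250/11 + 5/22 = 505/22 m
9–11 s: |½(1 + 11)(2)| = 12 m
11–12 s: |½(11 + 8)(1)| = 9.5 m
12–18 s: |½(8 + 6)(6)| = 42 m
Total distance = 1215/11 m

1215/11 m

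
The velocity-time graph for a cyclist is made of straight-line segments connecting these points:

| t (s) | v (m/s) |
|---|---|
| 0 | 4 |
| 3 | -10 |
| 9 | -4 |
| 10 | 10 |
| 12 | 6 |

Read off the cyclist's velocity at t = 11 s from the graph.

8 m/s

On 10–12 s the graph is linear from 10 to 6 m/s: v(11) = 10 + (6 − 10)·(11 − 10)/(12 − 10) = 8 m/s.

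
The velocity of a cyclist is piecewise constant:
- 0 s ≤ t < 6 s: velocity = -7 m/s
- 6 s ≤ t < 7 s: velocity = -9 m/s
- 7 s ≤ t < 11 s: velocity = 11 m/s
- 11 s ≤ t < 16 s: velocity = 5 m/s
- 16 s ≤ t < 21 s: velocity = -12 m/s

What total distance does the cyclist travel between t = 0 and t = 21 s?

Distance (not displacement) is the total path length: add the absolute areas under v-t.
0–6 s: |-7| × 6 = 42 m
6–7 s: |-9| × 1 = 9 m
7–11 s: |11| × 4 = 44 m
11–16 s: |5| × 5 = 25 m
16–21 s: |-12| × 5 = 60 m
Total distance = 180 m

180 m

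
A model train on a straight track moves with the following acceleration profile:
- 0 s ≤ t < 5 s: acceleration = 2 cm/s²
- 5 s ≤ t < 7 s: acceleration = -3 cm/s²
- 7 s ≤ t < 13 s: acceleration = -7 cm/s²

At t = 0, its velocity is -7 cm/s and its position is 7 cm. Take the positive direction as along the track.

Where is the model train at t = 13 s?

-147 cm

On each constant-a segment, Δv = aΔt and Δx = v₀Δt + ½aΔt²; chain segment to segment.
0–5 s: v starts -7 cm/s; Δx = -7·5 + ½·2·5² = -10 cm; v ends 3 cm/s.
5–7 s: v starts 3 cm/s; Δx = 3·2 + ½·-3·2² = 0 cm; v ends -3 cm/s.
7–13 s: v starts -3 cm/s; Δx = -3·6 + ½·-7·6² = -144 cm; v ends -45 cm/s.
x(13) = 7 + Σ Δx = -147 cm.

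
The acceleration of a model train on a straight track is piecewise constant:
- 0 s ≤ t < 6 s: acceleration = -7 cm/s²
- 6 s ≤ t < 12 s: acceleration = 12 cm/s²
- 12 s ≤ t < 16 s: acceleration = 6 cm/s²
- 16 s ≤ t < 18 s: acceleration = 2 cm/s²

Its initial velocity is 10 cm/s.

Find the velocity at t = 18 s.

68 cm/s

Δv equals the area under the a-t graph; then v = v₀ + Δv.
0–6 s: -7 × 6 = -42 cm/s
6–12 s: 12 × 6 = 72 cm/s
12–16 s: 6 × 4 = 24 cm/s
16–18 s: 2 × 2 = 4 cm/s
Δv = 58 cm/s, so v(18) = 10 + (58) = 68 cm/s.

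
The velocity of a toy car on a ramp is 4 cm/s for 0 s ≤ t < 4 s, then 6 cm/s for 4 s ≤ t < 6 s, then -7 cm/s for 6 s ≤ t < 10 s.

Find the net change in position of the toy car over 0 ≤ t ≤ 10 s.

0 cm

Displacement is the signed area under the v-t curve.
0–4 s: 4 × 4 = 16 cm
4–6 s: 6 × 2 = 12 cm
6–10 s: -7 × 4 = -28 cm
Net displacement = 0 cm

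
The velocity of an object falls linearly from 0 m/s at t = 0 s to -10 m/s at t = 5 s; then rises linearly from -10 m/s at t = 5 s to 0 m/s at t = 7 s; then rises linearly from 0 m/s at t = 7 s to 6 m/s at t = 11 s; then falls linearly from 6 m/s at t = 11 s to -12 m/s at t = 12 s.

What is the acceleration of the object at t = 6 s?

5 m/s²

Acceleration is the slope of the v-t graph on 5–7 s: (0 − -10)/(7 − 5) = 5 m/s².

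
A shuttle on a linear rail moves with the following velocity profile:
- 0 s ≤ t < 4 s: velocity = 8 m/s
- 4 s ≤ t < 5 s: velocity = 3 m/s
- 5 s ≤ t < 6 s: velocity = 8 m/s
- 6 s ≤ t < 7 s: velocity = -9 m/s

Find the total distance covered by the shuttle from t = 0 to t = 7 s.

Distance (not displacement) is the total path length: add the absolute areas under v-t.
0–4 s: |8| × 4 = 32 m
4–5 s: |3| × 1 = 3 m
5–6 s: |8| × 1 = 8 m
6–7 s: |-9| × 1 = 9 m
Total distance = 52 m

52 m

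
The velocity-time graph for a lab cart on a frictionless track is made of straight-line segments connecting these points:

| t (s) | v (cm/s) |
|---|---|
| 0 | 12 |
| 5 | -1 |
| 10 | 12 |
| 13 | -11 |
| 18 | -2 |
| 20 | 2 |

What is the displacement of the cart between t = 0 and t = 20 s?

Displacement is the signed area under the v-t curve.
0–5 s: ½(12 + -1)(5) = 27.5 cm
5–10 s: ½(-1 + 12)(5) = 27.5 cm
10–13 s: ½(12 + -11)(3) = 1.5 cm
13–18 s: ½(-11 + -2)(5) = -32.5 cm
18–20 s: ½(-2 + 2)(2) = 0 cm
Net displacement = 24 cm

24 cm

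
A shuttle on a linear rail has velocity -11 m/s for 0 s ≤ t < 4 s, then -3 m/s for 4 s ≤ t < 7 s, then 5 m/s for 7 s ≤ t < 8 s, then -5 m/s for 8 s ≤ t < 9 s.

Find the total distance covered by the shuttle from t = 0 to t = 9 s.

Total distance travelled is ∫|v| dt — sum the magnitudes of each area piece.
0–4 s: |-11| × 4 = 44 m
4–7 s: |-3| × 3 = 9 m
7–8 s: |5| × 1 = 5 m
8–9 s: |-5| × 1 = 5 m
Total distance = 63 m

63 m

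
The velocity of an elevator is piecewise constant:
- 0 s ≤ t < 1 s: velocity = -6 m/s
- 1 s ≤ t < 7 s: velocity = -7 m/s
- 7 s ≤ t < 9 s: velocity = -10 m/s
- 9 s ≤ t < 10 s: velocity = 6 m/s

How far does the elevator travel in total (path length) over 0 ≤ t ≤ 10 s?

74 m

Total distance travelled is ∫|v| dt — sum the magnitudes of each area piece.
0–1 s: |-6| × 1 = 6 m
1–7 s: |-7| × 6 = 42 m
7–9 s: |-10| × 2 = 20 m
9–10 s: |6| × 1 = 6 m
Total distance = 74 m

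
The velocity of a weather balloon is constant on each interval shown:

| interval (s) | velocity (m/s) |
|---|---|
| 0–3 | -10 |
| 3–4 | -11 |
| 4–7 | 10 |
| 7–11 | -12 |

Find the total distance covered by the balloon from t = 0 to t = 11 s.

Distance (not displacement) is the total path length: add the absolute areas under v-t.
0–3 s: |-10| × 3 = 30 m
3–4 s: |-11| × 1 = 11 m
4–7 s: |10| × 3 = 30 m
7–11 s: |-12| × 4 = 48 m
Total distance = 119 m

119 m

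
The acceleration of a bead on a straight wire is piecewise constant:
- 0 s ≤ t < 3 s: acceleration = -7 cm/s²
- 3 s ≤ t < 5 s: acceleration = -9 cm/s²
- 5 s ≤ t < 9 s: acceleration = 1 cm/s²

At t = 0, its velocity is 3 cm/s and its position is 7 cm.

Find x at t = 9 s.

On each constant-a segment, Δv = aΔt and Δx = v₀Δt + ½aΔt²; chain segment to segment.
0–3 s: v starts 3 cm/s; Δx = 3·3 + ½·-7·3² = -22.5 cm; v ends -18 cm/s.
3–5 s: v starts -18 cm/s; Δx = -18·2 + ½·-9·2² = -54 cm; v ends -36 cm/s.
5–9 s: v starts -36 cm/s; Δx = -36·4 + ½·1·4² = -136 cm; v ends -32 cm/s.
x(9) = 7 + Σ Δx = -205.5 cm.

-205.5 cm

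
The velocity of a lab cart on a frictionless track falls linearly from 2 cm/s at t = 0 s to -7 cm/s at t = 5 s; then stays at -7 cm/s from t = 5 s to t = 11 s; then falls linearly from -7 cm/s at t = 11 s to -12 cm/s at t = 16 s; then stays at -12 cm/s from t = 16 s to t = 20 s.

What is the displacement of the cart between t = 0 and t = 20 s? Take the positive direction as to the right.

Net displacement equals the area under the velocity-time graph (areas below the axis count negative).
0–5 s: ½(2 + -7)(5) = -12.5 cm
5–11 s: -7 × 6 = -42 cm
11–16 s: ½(-7 + -12)(5) = -47.5 cm
16–20 s: -12 × 4 = -48 cm
Net displacement = -150 cm

-150 cm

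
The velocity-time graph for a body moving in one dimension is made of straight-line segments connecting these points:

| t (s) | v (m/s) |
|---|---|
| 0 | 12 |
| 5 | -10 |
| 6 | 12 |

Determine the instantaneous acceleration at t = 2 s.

Acceleration is the slope of the v-t graph on 0–5 s: (-10 − 12)/(5 − 0) = -4.4 m/s².

-4.4 m/s²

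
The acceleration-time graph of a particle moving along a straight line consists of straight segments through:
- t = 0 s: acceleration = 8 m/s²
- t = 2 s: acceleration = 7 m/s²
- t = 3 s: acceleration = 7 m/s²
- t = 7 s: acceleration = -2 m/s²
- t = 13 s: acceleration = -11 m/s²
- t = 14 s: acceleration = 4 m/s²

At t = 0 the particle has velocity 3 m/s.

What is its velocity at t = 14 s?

Δv equals the area under the a-t graph; then v = v₀ + Δv.
0–2 s: ½(8 + 7)(2) = 15 m/s
2–3 s: 7 × 1 = 7 m/s
3–7 s: ½(7 + -2)(4) = 10 m/s
7–13 s: ½(-2 + -11)(6) = -39 m/s
13–14 s: ½(-11 + 4)(1) = -3.5 m/s
Δv = -10.5 m/s, so v(14) = 3 + (-10.5) = -7.5 m/s.

-7.5 m/s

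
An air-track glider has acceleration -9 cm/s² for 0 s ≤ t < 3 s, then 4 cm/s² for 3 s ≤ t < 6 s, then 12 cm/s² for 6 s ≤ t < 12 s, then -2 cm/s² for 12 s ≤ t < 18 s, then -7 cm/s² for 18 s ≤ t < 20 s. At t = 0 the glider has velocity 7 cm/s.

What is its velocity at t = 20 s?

Δv equals the area under the a-t graph; then v = v₀ + Δv.
0–3 s: -9 × 3 = -27 cm/s
3–6 s: 4 × 3 = 12 cm/s
6–12 s: 12 × 6 = 72 cm/s
12–18 s: -2 × 6 = -12 cm/s
18–20 s: -7 × 2 = -14 cm/s
Δv = 31 cm/s, so v(20) = 7 + (31) = 38 cm/s.

38 cm/s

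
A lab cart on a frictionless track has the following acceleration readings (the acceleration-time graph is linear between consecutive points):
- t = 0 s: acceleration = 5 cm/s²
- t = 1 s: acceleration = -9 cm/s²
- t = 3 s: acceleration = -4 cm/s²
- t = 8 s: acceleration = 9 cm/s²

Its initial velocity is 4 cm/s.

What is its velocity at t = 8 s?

1.5 cm/s

Δv equals the area under the a-t graph; then v = v₀ + Δv.
0–1 s: ½(5 + -9)(1) = -2 cm/s
1–3 s: ½(-9 + -4)(2) = -13 cm/s
3–8 s: ½(-4 + 9)(5) = 12.5 cm/s
Δv = -2.5 cm/s, so v(8) = 4 + (-2.5) = 1.5 cm/s.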